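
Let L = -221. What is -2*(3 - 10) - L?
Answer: 235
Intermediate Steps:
-2*(3 - 10) - L = -2*(3 - 10) - 1*(-221) = -2*(-7) + 221 = 14 + 221 = 235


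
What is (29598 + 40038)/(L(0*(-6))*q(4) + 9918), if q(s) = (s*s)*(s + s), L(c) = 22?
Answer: 34818/6367 ≈ 5.4685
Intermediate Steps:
q(s) = 2*s³ (q(s) = s²*(2*s) = 2*s³)
(29598 + 40038)/(L(0*(-6))*q(4) + 9918) = (29598 + 40038)/(22*(2*4³) + 9918) = 69636/(22*(2*64) + 9918) = 69636/(22*128 + 9918) = 69636/(2816 + 9918) = 69636/12734 = 69636*(1/12734) = 34818/6367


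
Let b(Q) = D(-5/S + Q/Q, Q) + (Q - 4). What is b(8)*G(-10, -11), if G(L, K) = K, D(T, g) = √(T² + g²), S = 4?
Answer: -44 - 55*√41/4 ≈ -132.04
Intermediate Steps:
b(Q) = -4 + Q + √(1/16 + Q²) (b(Q) = √((-5/4 + Q/Q)² + Q²) + (Q - 4) = √((-5*¼ + 1)² + Q²) + (-4 + Q) = √((-5/4 + 1)² + Q²) + (-4 + Q) = √((-¼)² + Q²) + (-4 + Q) = √(1/16 + Q²) + (-4 + Q) = -4 + Q + √(1/16 + Q²))
b(8)*G(-10, -11) = (-4 + 8 + √(1 + 16*8²)/4)*(-11) = (-4 + 8 + √(1 + 16*64)/4)*(-11) = (-4 + 8 + √(1 + 1024)/4)*(-11) = (-4 + 8 + √1025/4)*(-11) = (-4 + 8 + (5*√41)/4)*(-11) = (-4 + 8 + 5*√41/4)*(-11) = (4 + 5*√41/4)*(-11) = -44 - 55*√41/4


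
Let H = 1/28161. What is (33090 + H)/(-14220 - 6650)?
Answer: -931847491/587720070 ≈ -1.5855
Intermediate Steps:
H = 1/28161 ≈ 3.5510e-5
(33090 + H)/(-14220 - 6650) = (33090 + 1/28161)/(-14220 - 6650) = (931847491/28161)/(-20870) = (931847491/28161)*(-1/20870) = -931847491/587720070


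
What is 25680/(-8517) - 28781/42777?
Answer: -447880379/121443903 ≈ -3.6880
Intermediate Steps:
25680/(-8517) - 28781/42777 = 25680*(-1/8517) - 28781*1/42777 = -8560/2839 - 28781/42777 = -447880379/121443903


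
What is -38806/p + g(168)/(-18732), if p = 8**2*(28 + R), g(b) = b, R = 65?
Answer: -4332821/663648 ≈ -6.5288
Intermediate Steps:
p = 5952 (p = 8**2*(28 + 65) = 64*93 = 5952)
-38806/p + g(168)/(-18732) = -38806/5952 + 168/(-18732) = -38806*1/5952 + 168*(-1/18732) = -19403/2976 - 2/223 = -4332821/663648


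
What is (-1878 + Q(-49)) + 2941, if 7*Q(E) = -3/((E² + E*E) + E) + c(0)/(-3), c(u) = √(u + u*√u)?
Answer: 35367070/33271 ≈ 1063.0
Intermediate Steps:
c(u) = √(u + u^(3/2))
Q(E) = -3/(7*(E + 2*E²)) (Q(E) = (-3/((E² + E*E) + E) + √(0 + 0^(3/2))/(-3))/7 = (-3/((E² + E²) + E) + √(0 + 0)*(-⅓))/7 = (-3/(2*E² + E) + √0*(-⅓))/7 = (-3/(E + 2*E²) + 0*(-⅓))/7 = (-3/(E + 2*E²) + 0)/7 = (-3/(E + 2*E²))/7 = -3/(7*(E + 2*E²)))
(-1878 + Q(-49)) + 2941 = (-1878 - 3/7/(-49*(1 + 2*(-49)))) + 2941 = (-1878 - 3/7*(-1/49)/(1 - 98)) + 2941 = (-1878 - 3/7*(-1/49)/(-97)) + 2941 = (-1878 - 3/7*(-1/49)*(-1/97)) + 2941 = (-1878 - 3/33271) + 2941 = -62482941/33271 + 2941 = 35367070/33271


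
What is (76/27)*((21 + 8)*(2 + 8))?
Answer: 22040/27 ≈ 816.30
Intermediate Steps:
(76/27)*((21 + 8)*(2 + 8)) = (76*(1/27))*(29*10) = (76/27)*290 = 22040/27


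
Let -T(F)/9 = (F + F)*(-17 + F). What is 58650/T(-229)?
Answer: -9775/169002 ≈ -0.057840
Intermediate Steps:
T(F) = -18*F*(-17 + F) (T(F) = -9*(F + F)*(-17 + F) = -9*2*F*(-17 + F) = -18*F*(-17 + F))
58650/T(-229) = 58650/((18*(-229)*(17 - 1*(-229)))) = 58650/((18*(-229)*(17 + 229))) = 58650/((18*(-229)*246)) = 58650/(-1014012) = 58650*(-1/1014012) = -9775/169002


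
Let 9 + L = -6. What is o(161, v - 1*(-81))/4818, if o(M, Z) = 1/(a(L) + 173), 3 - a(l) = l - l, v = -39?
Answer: 1/847968 ≈ 1.1793e-6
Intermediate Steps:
L = -15 (L = -9 - 6 = -15)
a(l) = 3 (a(l) = 3 - (l - l) = 3 - 1*0 = 3 + 0 = 3)
o(M, Z) = 1/176 (o(M, Z) = 1/(3 + 173) = 1/176)
o(161, v - 1*(-81))/4818 = (1/176)/4818 = (1/176)*(1/4818) = 1/847968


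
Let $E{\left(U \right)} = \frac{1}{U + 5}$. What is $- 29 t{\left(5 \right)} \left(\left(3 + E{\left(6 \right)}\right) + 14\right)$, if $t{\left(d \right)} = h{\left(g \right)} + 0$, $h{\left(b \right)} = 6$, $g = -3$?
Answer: $- \frac{32712}{11} \approx -2973.8$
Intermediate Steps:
$t{\left(d \right)} = 6$ ($t{\left(d \right)} = 6 + 0 = 6$)
$E{\left(U \right)} = \frac{1}{5 + U}$
$- 29 t{\left(5 \right)} \left(\left(3 + E{\left(6 \right)}\right) + 14\right) = \left(-29\right) 6 \left(\left(3 + \frac{1}{5 + 6}\right) + 14\right) = - 174 \left(\left(3 + \frac{1}{11}\right) + 14\right) = - 174 \left(\frac{34}{11} + 14\right) = \left(-174\right) \frac{188}{11} = - \frac{32712}{11}$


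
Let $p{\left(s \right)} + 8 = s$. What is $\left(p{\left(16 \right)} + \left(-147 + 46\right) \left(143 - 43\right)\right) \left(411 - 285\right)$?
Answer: $-1271592$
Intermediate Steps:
$p{\left(s \right)} = -8 + s$
$\left(p{\left(16 \right)} + \left(-147 + 46\right) \left(143 - 43\right)\right) \left(411 - 285\right) = \left(\left(-8 + 16\right) + \left(-147 + 46\right) \left(143 - 43\right)\right) \left(411 - 285\right) = \left(8 - 10100\right) 126 = \left(-10092\right) 126 = -1271592$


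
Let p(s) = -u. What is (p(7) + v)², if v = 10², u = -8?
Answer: 11664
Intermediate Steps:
v = 100
p(s) = 8 (p(s) = -1*(-8) = 8)
(p(7) + v)² = (8 + 100)² = 108² = 11664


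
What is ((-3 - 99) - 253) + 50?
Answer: -305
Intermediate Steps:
((-3 - 99) - 253) + 50 = (-102 - 253) + 50 = -355 + 50 = -305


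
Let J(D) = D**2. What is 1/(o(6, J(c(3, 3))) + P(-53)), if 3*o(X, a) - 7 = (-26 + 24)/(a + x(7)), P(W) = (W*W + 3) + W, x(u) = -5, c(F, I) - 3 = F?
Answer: 93/256802 ≈ 0.00036215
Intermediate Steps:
c(F, I) = 3 + F
P(W) = 3 + W + W**2 (P(W) = (W**2 + 3) + W = (3 + W**2) + W = 3 + W + W**2)
o(X, a) = 7/3 - 2/(3*(-5 + a)) (o(X, a) = 7/3 + ((-26 + 24)/(a - 5))/3 = 7/3 + (-2/(-5 + a))/3 = 7/3 - 2/(3*(-5 + a)))
1/(o(6, J(c(3, 3))) + P(-53)) = 1/((-37 + 7*(3 + 3)**2)/(3*(-5 + (3 + 3)**2)) + (3 - 53 + (-53)**2)) = 1/((-37 + 7*6**2)/(3*(-5 + 6**2)) + (3 - 53 + 2809)) = 1/((-37 + 7*36)/(3*(-5 + 36)) + 2759) = 1/((1/3)*(-37 + 252)/31 + 2759) = 1/((1/3)*(1/31)*215 + 2759) = 1/(215/93 + 2759) = 1/(256802/93) = 93/256802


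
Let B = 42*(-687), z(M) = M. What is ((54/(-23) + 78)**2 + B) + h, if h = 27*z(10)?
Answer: -12093336/529 ≈ -22861.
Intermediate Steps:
h = 270 (h = 27*10 = 270)
B = -28854
((54/(-23) + 78)**2 + B) + h = ((54/(-23) + 78)**2 - 28854) + 270 = ((54*(-1/23) + 78)**2 - 28854) + 270 = ((-54/23 + 78)**2 - 28854) + 270 = ((1740/23)**2 - 28854) + 270 = (3027600/529 - 28854) + 270 = -12236166/529 + 270 = -12093336/529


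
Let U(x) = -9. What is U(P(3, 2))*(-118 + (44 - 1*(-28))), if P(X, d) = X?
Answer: 414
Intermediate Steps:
U(P(3, 2))*(-118 + (44 - 1*(-28))) = -9*(-118 + (44 - 1*(-28))) = -9*(-118 + (44 + 28)) = -9*(-118 + 72) = -9*(-46) = 414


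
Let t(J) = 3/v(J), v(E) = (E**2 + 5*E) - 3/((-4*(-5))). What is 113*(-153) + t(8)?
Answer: -35909193/2077 ≈ -17289.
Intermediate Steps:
v(E) = -3/20 + E**2 + 5*E (v(E) = (E**2 + 5*E) - 3/20 = -3/20 + E**2 + 5*E)
t(J) = 3/(-3/20 + J**2 + 5*J)
113*(-153) + t(8) = 113*(-153) + 60/(-3 + 20*8**2 + 100*8) = -17289 + 60/(-3 + 20*64 + 800) = -17289 + 60/(-3 + 1280 + 800) = -17289 + 60/2077 = -35909193/2077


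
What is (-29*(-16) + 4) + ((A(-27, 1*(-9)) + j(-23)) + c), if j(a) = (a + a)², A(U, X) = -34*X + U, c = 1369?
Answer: 4232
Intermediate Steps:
A(U, X) = U - 34*X
j(a) = 4*a² (j(a) = (2*a)² = 4*a²)
(-29*(-16) + 4) + ((A(-27, 1*(-9)) + j(-23)) + c) = (-29*(-16) + 4) + (((-27 - 34*(-9)) + 4*(-23)²) + 1369) = (464 + 4) + (((-27 - 34*(-9)) + 4*529) + 1369) = 468 + (((-27 + 306) + 2116) + 1369) = 468 + ((279 + 2116) + 1369) = 468 + (2395 + 1369) = 468 + 3764 = 4232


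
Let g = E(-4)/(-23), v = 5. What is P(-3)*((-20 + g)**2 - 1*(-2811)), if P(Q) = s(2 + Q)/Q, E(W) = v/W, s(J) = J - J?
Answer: 0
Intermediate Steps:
s(J) = 0
E(W) = 5/W
P(Q) = 0 (P(Q) = 0/Q = 0)
g = 5/92 (g = (5/(-4))/(-23) = (5*(-1/4))*(-1/23) = -5/4*(-1/23) = 5/92 ≈ 0.054348)
P(-3)*((-20 + g)**2 - 1*(-2811)) = 0*((-20 + 5/92)**2 - 1*(-2811)) = 0*((-1835/92)**2 + 2811) = 0*(3367225/8464 + 2811) = 0*(27159529/8464) = 0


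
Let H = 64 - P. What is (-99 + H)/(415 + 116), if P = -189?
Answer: 154/531 ≈ 0.29002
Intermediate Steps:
H = 253 (H = 64 - 1*(-189) = 64 + 189 = 253)
(-99 + H)/(415 + 116) = (-99 + 253)/(415 + 116) = 154/531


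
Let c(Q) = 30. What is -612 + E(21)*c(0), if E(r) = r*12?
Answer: 6948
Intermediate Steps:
E(r) = 12*r
-612 + E(21)*c(0) = -612 + (12*21)*30 = -612 + 252*30 = -612 + 7560 = 6948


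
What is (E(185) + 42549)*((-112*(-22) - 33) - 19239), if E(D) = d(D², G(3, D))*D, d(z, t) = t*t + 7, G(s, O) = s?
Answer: -764915272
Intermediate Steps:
d(z, t) = 7 + t² (d(z, t) = t² + 7 = 7 + t²)
E(D) = 16*D (E(D) = (7 + 3²)*D = (7 + 9)*D = 16*D)
(E(185) + 42549)*((-112*(-22) - 33) - 19239) = (16*185 + 42549)*((-112*(-22) - 33) - 19239) = (2960 + 42549)*((2464 - 33) - 19239) = 45509*(2431 - 19239) = 45509*(-16808) = -764915272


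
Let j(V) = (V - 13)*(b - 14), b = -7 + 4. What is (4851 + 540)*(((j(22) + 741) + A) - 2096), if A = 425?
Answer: -5838453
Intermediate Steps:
b = -3
j(V) = 221 - 17*V (j(V) = (V - 13)*(-3 - 14) = (-13 + V)*(-17) = 221 - 17*V)
(4851 + 540)*(((j(22) + 741) + A) - 2096) = (4851 + 540)*((((221 - 17*22) + 741) + 425) - 2096) = 5391*((((221 - 374) + 741) + 425) - 2096) = 5391*(((-153 + 741) + 425) - 2096) = 5391*((588 + 425) - 2096) = 5391*(1013 - 2096) = 5391*(-1083) = -5838453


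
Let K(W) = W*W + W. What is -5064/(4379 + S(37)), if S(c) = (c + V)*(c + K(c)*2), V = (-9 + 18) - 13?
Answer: -1266/24599 ≈ -0.051466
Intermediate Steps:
K(W) = W + W² (K(W) = W² + W = W + W²)
V = -4 (V = 9 - 13 = -4)
S(c) = (-4 + c)*(c + 2*c*(1 + c)) (S(c) = (c - 4)*(c + (c*(1 + c))*2) = (-4 + c)*(c + 2*c*(1 + c)))
-5064/(4379 + S(37)) = -5064/(4379 + 37*(-12 - 5*37 + 2*37²)) = -5064/(4379 + 37*(-12 - 185 + 2*1369)) = -5064/(4379 + 37*(-12 - 185 + 2738)) = -5064/(4379 + 37*2541) = -5064/(4379 + 94017) = -5064/98396 = -5064*1/98396 = -1266/24599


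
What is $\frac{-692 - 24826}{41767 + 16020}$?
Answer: $- \frac{25518}{57787} \approx -0.44159$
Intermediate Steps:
$\frac{-692 - 24826}{41767 + 16020} = \frac{-692 - 24826}{57787} = \left(-25518\right) \frac{1}{57787} = - \frac{25518}{57787}$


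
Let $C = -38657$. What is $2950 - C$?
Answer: $41607$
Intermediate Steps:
$2950 - C = 2950 - -38657 = 2950 + 38657 = 41607$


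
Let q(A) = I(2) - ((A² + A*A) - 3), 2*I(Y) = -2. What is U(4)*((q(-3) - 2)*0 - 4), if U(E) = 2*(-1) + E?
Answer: -8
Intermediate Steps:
I(Y) = -1 (I(Y) = (½)*(-2) = -1)
U(E) = -2 + E
q(A) = 2 - 2*A² (q(A) = -1 - ((A² + A*A) - 3) = -1 - ((A² + A²) - 3) = -1 - (2*A² - 3) = -1 - (-3 + 2*A²) = -1 + (3 - 2*A²) = 2 - 2*A²)
U(4)*((q(-3) - 2)*0 - 4) = (-2 + 4)*(((2 - 2*(-3)²) - 2)*0 - 4) = 2*(((2 - 2*9) - 2)*0 - 4) = 2*(((2 - 18) - 2)*0 - 4) = 2*((-16 - 2)*0 - 4) = 2*(-18*0 - 4) = 2*(0 - 4) = 2*(-4) = -8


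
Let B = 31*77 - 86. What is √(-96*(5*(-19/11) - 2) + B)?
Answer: √401973/11 ≈ 57.638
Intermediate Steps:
B = 2301 (B = 2387 - 86 = 2301)
√(-96*(5*(-19/11) - 2) + B) = √(-96*(5*(-19/11) - 2) + 2301) = √(-96*(-95/11 - 2) + 2301) = √(-96*(-117/11) + 2301) = √(11232/11 + 2301) = √(36543/11) = √401973/11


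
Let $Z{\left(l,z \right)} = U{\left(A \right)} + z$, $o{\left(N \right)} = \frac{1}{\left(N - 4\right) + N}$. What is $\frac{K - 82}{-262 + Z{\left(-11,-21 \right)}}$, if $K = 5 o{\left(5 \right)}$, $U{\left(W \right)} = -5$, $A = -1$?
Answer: $\frac{487}{1728} \approx 0.28183$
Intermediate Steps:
$o{\left(N \right)} = \frac{1}{-4 + 2 N}$ ($o{\left(N \right)} = \frac{1}{\left(N - 4\right) + N} = \frac{1}{\left(-4 + N\right) + N} = \frac{1}{-4 + 2 N}$)
$Z{\left(l,z \right)} = -5 + z$
$K = \frac{5}{6}$ ($K = 5 \frac{1}{2 \left(-2 + 5\right)} = 5 \frac{1}{2 \cdot 3} = 5 \cdot \frac{1}{2} \cdot \frac{1}{3} = 5 \cdot \frac{1}{6} = \frac{5}{6} \approx 0.83333$)
$\frac{K - 82}{-262 + Z{\left(-11,-21 \right)}} = \frac{\frac{5}{6} - 82}{-262 - 26} = - \frac{487}{6 \left(-262 - 26\right)} = - \frac{487}{6 \left(-288\right)} = \left(- \frac{487}{6}\right) \left(- \frac{1}{288}\right) = \frac{487}{1728}$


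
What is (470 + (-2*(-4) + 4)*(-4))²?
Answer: 178084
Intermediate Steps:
(470 + (-2*(-4) + 4)*(-4))² = (470 + (8 + 4)*(-4))² = (470 + 12*(-4))² = (470 - 48)² = 422² = 178084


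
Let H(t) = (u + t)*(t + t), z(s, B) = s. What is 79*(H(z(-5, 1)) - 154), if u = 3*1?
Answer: -10586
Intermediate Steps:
u = 3
H(t) = 2*t*(3 + t) (H(t) = (3 + t)*(t + t) = (3 + t)*(2*t) = 2*t*(3 + t))
79*(H(z(-5, 1)) - 154) = 79*(2*(-5)*(3 - 5) - 154) = 79*(2*(-5)*(-2) - 154) = 79*(20 - 154) = 79*(-134) = -10586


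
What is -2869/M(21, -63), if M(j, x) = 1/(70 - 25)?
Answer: -129105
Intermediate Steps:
M(j, x) = 1/45
-2869/M(21, -63) = -2869/1/45 = -2869*45 = -129105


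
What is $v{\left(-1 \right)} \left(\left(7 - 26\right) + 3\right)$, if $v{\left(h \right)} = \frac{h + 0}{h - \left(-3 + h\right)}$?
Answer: $\frac{16}{3} \approx 5.3333$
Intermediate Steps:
$v{\left(h \right)} = \frac{h}{3}$
$v{\left(-1 \right)} \left(\left(7 - 26\right) + 3\right) = \frac{1}{3} \left(-1\right) \left(\left(7 - 26\right) + 3\right) = - \frac{\left(7 - 26\right) + 3}{3} = - \frac{-19 + 3}{3} = \left(- \frac{1}{3}\right) \left(-16\right) = \frac{16}{3}$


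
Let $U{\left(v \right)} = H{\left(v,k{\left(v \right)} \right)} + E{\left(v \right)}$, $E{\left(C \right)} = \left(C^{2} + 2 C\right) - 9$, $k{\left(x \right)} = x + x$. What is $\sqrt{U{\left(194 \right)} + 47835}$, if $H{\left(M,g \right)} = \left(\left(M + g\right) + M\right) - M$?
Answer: $4 \sqrt{5402} \approx 293.99$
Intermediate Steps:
$k{\left(x \right)} = 2 x$
$E{\left(C \right)} = -9 + C^{2} + 2 C$
$H{\left(M,g \right)} = M + g$ ($H{\left(M,g \right)} = \left(g + 2 M\right) - M = M + g$)
$U{\left(v \right)} = -9 + v^{2} + 5 v$ ($U{\left(v \right)} = \left(v + 2 v\right) + \left(-9 + v^{2} + 2 v\right) = 3 v + \left(-9 + v^{2} + 2 v\right) = -9 + v^{2} + 5 v$)
$\sqrt{U{\left(194 \right)} + 47835} = \sqrt{\left(-9 + 194^{2} + 5 \cdot 194\right) + 47835} = \sqrt{\left(-9 + 37636 + 970\right) + 47835} = \sqrt{38597 + 47835} = \sqrt{86432} = 4 \sqrt{5402}$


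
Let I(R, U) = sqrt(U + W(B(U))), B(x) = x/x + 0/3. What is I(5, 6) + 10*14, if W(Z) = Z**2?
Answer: 140 + sqrt(7) ≈ 142.65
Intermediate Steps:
B(x) = 1 (B(x) = 1 + 0*(1/3) = 1 + 0 = 1)
I(R, U) = sqrt(1 + U) (I(R, U) = sqrt(U + 1**2) = sqrt(U + 1) = sqrt(1 + U))
I(5, 6) + 10*14 = sqrt(1 + 6) + 10*14 = sqrt(7) + 140 = 140 + sqrt(7)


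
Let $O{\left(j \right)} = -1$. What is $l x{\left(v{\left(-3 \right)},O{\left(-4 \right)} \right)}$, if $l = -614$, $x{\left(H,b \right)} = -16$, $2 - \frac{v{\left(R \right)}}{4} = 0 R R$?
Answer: $9824$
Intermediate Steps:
$v{\left(R \right)} = 8$ ($v{\left(R \right)} = 8 - 4 \cdot 0 R R = 8 - 4 \cdot 0 R = 8 - 0 = 8 + 0 = 8$)
$l x{\left(v{\left(-3 \right)},O{\left(-4 \right)} \right)} = \left(-614\right) \left(-16\right) = 9824$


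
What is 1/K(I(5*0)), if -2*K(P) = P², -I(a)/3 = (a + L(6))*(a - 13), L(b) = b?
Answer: -1/27378 ≈ -3.6526e-5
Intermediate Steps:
I(a) = -3*(-13 + a)*(6 + a) (I(a) = -3*(a + 6)*(a - 13) = -3*(6 + a)*(-13 + a) = -3*(-13 + a)*(6 + a))
K(P) = -P²/2
1/K(I(5*0)) = 1/(-(234 - 3*(5*0)² + 21*(5*0))²/2) = 1/(-(234 - 3*0² + 21*0)²/2) = 1/(-(234 - 3*0 + 0)²/2) = 1/(-(234 + 0 + 0)²/2) = 1/(-½*234²) = 1/(-½*54756) = 1/(-27378) = -1/27378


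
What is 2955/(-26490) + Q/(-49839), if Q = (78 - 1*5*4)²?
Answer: -15759107/88015674 ≈ -0.17905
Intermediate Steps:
Q = 3364 (Q = (78 - 5*4)² = (78 - 20)² = 58² = 3364)
2955/(-26490) + Q/(-49839) = 2955/(-26490) + 3364/(-49839) = 2955*(-1/26490) + 3364*(-1/49839) = -197/1766 - 3364/49839 = -15759107/88015674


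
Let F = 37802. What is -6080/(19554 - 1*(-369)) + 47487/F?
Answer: 716247341/753129246 ≈ 0.95103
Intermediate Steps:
-6080/(19554 - 1*(-369)) + 47487/F = -6080/(19554 - 1*(-369)) + 47487/37802 = -6080/(19554 + 369) + 47487*(1/37802) = -6080/19923 + 47487/37802 = 716247341/753129246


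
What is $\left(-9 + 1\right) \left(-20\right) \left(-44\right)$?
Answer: $-7040$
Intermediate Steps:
$\left(-9 + 1\right) \left(-20\right) \left(-44\right) = \left(-8\right) \left(-20\right) \left(-44\right) = 160 \left(-44\right) = -7040$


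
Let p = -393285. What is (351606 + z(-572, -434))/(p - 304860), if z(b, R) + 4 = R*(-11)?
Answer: -118792/232715 ≈ -0.51046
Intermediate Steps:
z(b, R) = -4 - 11*R (z(b, R) = -4 + R*(-11) = -4 - 11*R)
(351606 + z(-572, -434))/(p - 304860) = (351606 + (-4 - 11*(-434)))/(-393285 - 304860) = (351606 + (-4 + 4774))/(-698145) = (351606 + 4770)*(-1/698145) = 356376*(-1/698145) = -118792/232715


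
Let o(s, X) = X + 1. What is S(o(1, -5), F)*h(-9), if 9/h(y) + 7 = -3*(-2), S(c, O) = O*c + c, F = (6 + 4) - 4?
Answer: 252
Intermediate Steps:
o(s, X) = 1 + X
F = 6 (F = 10 - 4 = 6)
S(c, O) = c + O*c
h(y) = -9 (h(y) = 9/(-7 - 3*(-2)) = 9/(-7 + 6) = 9/(-1) = 9*(-1) = -9)
S(o(1, -5), F)*h(-9) = ((1 - 5)*(1 + 6))*(-9) = -4*7*(-9) = -28*(-9) = 252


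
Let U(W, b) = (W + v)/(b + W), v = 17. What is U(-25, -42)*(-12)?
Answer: -96/67 ≈ -1.4328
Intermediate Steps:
U(W, b) = (17 + W)/(W + b) (U(W, b) = (W + 17)/(b + W) = (17 + W)/(W + b))
U(-25, -42)*(-12) = ((17 - 25)/(-25 - 42))*(-12) = (-8/(-67))*(-12) = -1/67*(-8)*(-12) = (8/67)*(-12) = -96/67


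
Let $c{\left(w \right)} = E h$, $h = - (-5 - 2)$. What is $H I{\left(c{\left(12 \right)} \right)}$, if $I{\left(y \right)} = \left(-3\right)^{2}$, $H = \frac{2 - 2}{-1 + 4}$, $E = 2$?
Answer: $0$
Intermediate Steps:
$h = 7$ ($h = \left(-1\right) \left(-7\right) = 7$)
$H = 0$ ($H = \frac{0}{3} = 0 \cdot \frac{1}{3} = 0$)
$c{\left(w \right)} = 14$ ($c{\left(w \right)} = 2 \cdot 7 = 14$)
$I{\left(y \right)} = 9$
$H I{\left(c{\left(12 \right)} \right)} = 0 \cdot 9 = 0$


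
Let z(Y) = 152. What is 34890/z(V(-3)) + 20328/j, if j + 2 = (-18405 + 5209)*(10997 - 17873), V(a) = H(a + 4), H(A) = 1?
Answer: 113063266197/492565196 ≈ 229.54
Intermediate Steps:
V(a) = 1
j = 90735694 (j = -2 + (-18405 + 5209)*(10997 - 17873) = -2 - 13196*(-6876) = -2 + 90735696 = 90735694)
34890/z(V(-3)) + 20328/j = 34890/152 + 20328/90735694 = 34890*(1/152) + 20328*(1/90735694) = 17445/76 + 1452/6481121 = 113063266197/492565196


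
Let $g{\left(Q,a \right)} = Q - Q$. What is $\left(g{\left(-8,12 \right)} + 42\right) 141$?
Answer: $5922$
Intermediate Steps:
$g{\left(Q,a \right)} = 0$
$\left(g{\left(-8,12 \right)} + 42\right) 141 = \left(0 + 42\right) 141 = 42 \cdot 141 = 5922$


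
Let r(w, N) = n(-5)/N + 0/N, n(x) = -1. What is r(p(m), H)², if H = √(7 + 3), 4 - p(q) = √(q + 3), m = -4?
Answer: ⅒ ≈ 0.10000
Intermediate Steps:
p(q) = 4 - √(3 + q) (p(q) = 4 - √(q + 3) = 4 - √(3 + q))
H = √10 ≈ 3.1623
r(w, N) = -1/N (r(w, N) = -1/N + 0/N = -1/N + 0 = -1/N)
r(p(m), H)² = (-1/(√10))² = (-√10/10)² = ⅒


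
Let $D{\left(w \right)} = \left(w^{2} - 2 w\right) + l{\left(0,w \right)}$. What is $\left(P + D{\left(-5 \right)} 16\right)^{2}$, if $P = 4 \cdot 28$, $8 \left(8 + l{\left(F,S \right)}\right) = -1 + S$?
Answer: $283024$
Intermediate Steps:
$l{\left(F,S \right)} = - \frac{65}{8} + \frac{S}{8}$ ($l{\left(F,S \right)} = -8 + \frac{-1 + S}{8} = -8 + \left(- \frac{1}{8} + \frac{S}{8}\right) = - \frac{65}{8} + \frac{S}{8}$)
$D{\left(w \right)} = - \frac{65}{8} + w^{2} - \frac{15 w}{8}$ ($D{\left(w \right)} = \left(w^{2} - 2 w\right) + \left(- \frac{65}{8} + \frac{w}{8}\right) = - \frac{65}{8} + w^{2} - \frac{15 w}{8}$)
$P = 112$
$\left(P + D{\left(-5 \right)} 16\right)^{2} = \left(112 + \left(- \frac{65}{8} + \left(-5\right)^{2} - - \frac{75}{8}\right) 16\right)^{2} = \left(112 + \left(- \frac{65}{8} + 25 + \frac{75}{8}\right) 16\right)^{2} = \left(112 + \frac{105}{4} \cdot 16\right)^{2} = \left(112 + 420\right)^{2} = 532^{2} = 283024$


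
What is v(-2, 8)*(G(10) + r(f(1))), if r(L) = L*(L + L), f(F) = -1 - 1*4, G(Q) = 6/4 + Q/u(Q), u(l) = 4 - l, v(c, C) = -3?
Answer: -299/2 ≈ -149.50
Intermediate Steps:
G(Q) = 3/2 + Q/(4 - Q) (G(Q) = 6/4 + Q/(4 - Q) = 6*(1/4) + Q/(4 - Q) = 3/2 + Q/(4 - Q))
f(F) = -5 (f(F) = -1 - 4 = -5)
r(L) = 2*L**2 (r(L) = L*(2*L) = 2*L**2)
v(-2, 8)*(G(10) + r(f(1))) = -3*((-12 + 10)/(2*(-4 + 10)) + 2*(-5)**2) = -3*((1/2)*(-2)/6 + 2*25) = -3*((1/2)*(1/6)*(-2) + 50) = -3*(-1/6 + 50) = -3*299/6 = -299/2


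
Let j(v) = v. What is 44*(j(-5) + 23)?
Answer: 792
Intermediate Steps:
44*(j(-5) + 23) = 44*(-5 + 23) = 44*18 = 792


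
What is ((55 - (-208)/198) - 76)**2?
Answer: 3900625/9801 ≈ 397.98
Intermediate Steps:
((55 - (-208)/198) - 76)**2 = ((55 - 1*(-104/99)) - 76)**2 = ((55 + 104/99) - 76)**2 = (5549/99 - 76)**2 = (-1975/99)**2 = 3900625/9801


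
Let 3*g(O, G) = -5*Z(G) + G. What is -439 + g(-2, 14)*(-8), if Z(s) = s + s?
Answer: -103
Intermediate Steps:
Z(s) = 2*s
g(O, G) = -3*G (g(O, G) = (-10*G + G)/3 = (-9*G)/3 = -3*G)
-439 + g(-2, 14)*(-8) = -439 - 3*14*(-8) = -439 - 42*(-8) = -439 + 336 = -103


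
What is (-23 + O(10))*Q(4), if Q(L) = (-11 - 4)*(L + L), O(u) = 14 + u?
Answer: -120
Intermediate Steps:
Q(L) = -30*L
(-23 + O(10))*Q(4) = (-23 + (14 + 10))*(-30*4) = (-23 + 24)*(-120) = 1*(-120) = -120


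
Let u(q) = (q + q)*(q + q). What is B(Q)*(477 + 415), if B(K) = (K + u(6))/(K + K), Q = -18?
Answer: -3122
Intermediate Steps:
u(q) = 4*q² (u(q) = (2*q)*(2*q) = 4*q²)
B(K) = (144 + K)/(2*K) (B(K) = (K + 4*6²)/(K + K) = (K + 4*36)/((2*K)) = (K + 144)*(1/(2*K)) = (144 + K)*(1/(2*K)) = (144 + K)/(2*K))
B(Q)*(477 + 415) = ((½)*(144 - 18)/(-18))*(477 + 415) = ((½)*(-1/18)*126)*892 = -7/2*892 = -3122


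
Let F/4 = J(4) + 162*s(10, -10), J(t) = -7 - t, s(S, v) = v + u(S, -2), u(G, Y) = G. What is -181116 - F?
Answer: -181072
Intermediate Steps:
s(S, v) = S + v (s(S, v) = v + S = S + v)
F = -44 (F = 4*((-7 - 1*4) + 162*(10 - 10)) = 4*((-7 - 4) + 162*0) = 4*(-11 + 0) = 4*(-11) = -44)
-181116 - F = -181116 - 1*(-44) = -181116 + 44 = -181072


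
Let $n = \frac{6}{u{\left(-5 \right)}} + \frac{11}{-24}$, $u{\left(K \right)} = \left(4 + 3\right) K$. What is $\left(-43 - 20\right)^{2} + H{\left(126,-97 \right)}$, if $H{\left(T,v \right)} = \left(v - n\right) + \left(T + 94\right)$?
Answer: $\frac{3437809}{840} \approx 4092.6$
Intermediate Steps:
$u{\left(K \right)} = 7 K$
$n = - \frac{529}{840}$ ($n = \frac{6}{7 \left(-5\right)} + \frac{11}{-24} = \frac{6}{-35} + 11 \left(- \frac{1}{24}\right) = 6 \left(- \frac{1}{35}\right) - \frac{11}{24} = - \frac{6}{35} - \frac{11}{24} = - \frac{529}{840} \approx -0.62976$)
$H{\left(T,v \right)} = \frac{79489}{840} + T + v$ ($H{\left(T,v \right)} = \left(v - - \frac{529}{840}\right) + \left(T + 94\right) = \left(v + \frac{529}{840}\right) + \left(94 + T\right) = \left(\frac{529}{840} + v\right) + \left(94 + T\right) = \frac{79489}{840} + T + v$)
$\left(-43 - 20\right)^{2} + H{\left(126,-97 \right)} = \left(-43 - 20\right)^{2} + \left(\frac{79489}{840} + 126 - 97\right) = \left(-63\right)^{2} + \frac{103849}{840} = 3969 + \frac{103849}{840} = \frac{3437809}{840}$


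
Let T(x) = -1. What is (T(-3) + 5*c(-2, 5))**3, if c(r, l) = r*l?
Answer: -132651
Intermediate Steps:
c(r, l) = l*r
(T(-3) + 5*c(-2, 5))**3 = (-1 + 5*(5*(-2)))**3 = (-1 + 5*(-10))**3 = (-1 - 50)**3 = (-51)**3 = -132651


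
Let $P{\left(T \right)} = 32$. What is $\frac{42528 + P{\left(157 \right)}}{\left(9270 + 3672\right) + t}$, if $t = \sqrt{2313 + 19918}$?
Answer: $\frac{550811520}{167473133} - \frac{42560 \sqrt{22231}}{167473133} \approx 3.2511$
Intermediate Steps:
$t = \sqrt{22231} \approx 149.1$
$\frac{42528 + P{\left(157 \right)}}{\left(9270 + 3672\right) + t} = \frac{42528 + 32}{\left(9270 + 3672\right) + \sqrt{22231}} = \frac{42560}{12942 + \sqrt{22231}}$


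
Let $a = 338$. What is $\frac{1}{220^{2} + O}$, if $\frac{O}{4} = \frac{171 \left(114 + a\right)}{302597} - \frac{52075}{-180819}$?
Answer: $\frac{54715286943}{2648338822444892} \approx 2.066 \cdot 10^{-5}$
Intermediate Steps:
$O = \frac{118934403692}{54715286943}$ ($O = 4 \left(\frac{171 \left(114 + 338\right)}{302597} - \frac{52075}{-180819}\right) = 4 \left(171 \cdot 452 \cdot \frac{1}{302597} - - \frac{52075}{180819}\right) = 4 \left(77292 \cdot \frac{1}{302597} + \frac{52075}{180819}\right) = 4 \left(\frac{77292}{302597} + \frac{52075}{180819}\right) = 4 \cdot \frac{29733600923}{54715286943} = \frac{118934403692}{54715286943} \approx 2.1737$)
$\frac{1}{220^{2} + O} = \frac{1}{220^{2} + \frac{118934403692}{54715286943}} = \frac{1}{48400 + \frac{118934403692}{54715286943}} = \frac{1}{\frac{2648338822444892}{54715286943}} = \frac{54715286943}{2648338822444892}$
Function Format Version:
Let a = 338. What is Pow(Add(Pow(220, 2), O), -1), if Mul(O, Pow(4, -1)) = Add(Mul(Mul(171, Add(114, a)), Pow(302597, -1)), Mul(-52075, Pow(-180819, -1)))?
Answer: Rational(54715286943, 2648338822444892) ≈ 2.0660e-5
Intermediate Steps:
O = Rational(118934403692, 54715286943) (O = Mul(4, Add(Mul(Mul(171, Add(114, 338)), Pow(302597, -1)), Mul(-52075, Pow(-180819, -1)))) = Mul(4, Add(Mul(Mul(171, 452), Rational(1, 302597)), Mul(-52075, Rational(-1, 180819)))) = Mul(4, Add(Mul(77292, Rational(1, 302597)), Rational(52075, 180819))) = Mul(4, Add(Rational(77292, 302597), Rational(52075, 180819))) = Mul(4, Rational(29733600923, 54715286943)) = Rational(118934403692, 54715286943) ≈ 2.1737)
Pow(Add(Pow(220, 2), O), -1) = Pow(Add(Pow(220, 2), Rational(118934403692, 54715286943)), -1) = Pow(Add(48400, Rational(118934403692, 54715286943)), -1) = Pow(Rational(2648338822444892, 54715286943), -1) = Rational(54715286943, 2648338822444892)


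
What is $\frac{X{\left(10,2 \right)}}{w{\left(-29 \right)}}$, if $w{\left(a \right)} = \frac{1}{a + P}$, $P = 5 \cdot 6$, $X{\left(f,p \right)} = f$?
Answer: $10$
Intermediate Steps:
$P = 30$
$w{\left(a \right)} = \frac{1}{30 + a}$ ($w{\left(a \right)} = \frac{1}{a + 30} = \frac{1}{30 + a}$)
$\frac{X{\left(10,2 \right)}}{w{\left(-29 \right)}} = \frac{10}{\frac{1}{30 - 29}} = \frac{10}{1^{-1}} = \frac{10}{1} = 10 \cdot 1 = 10$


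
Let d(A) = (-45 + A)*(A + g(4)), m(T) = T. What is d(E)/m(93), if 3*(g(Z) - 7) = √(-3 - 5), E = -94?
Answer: 4031/31 - 278*I*√2/279 ≈ 130.03 - 1.4091*I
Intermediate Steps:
g(Z) = 7 + 2*I*√2/3 (g(Z) = 7 + √(-3 - 5)/3 = 7 + √(-8)/3 = 7 + (2*I*√2)/3 = 7 + 2*I*√2/3)
d(A) = (-45 + A)*(7 + A + 2*I*√2/3) (d(A) = (-45 + A)*(A + (7 + 2*I*√2/3)) = (-45 + A)*(7 + A + 2*I*√2/3))
d(E)/m(93) = (-315 + (-94)² - 38*(-94) - 30*I*√2 + (⅔)*I*(-94)*√2)/93 = (-315 + 8836 + 3572 - 30*I*√2 - 188*I*√2/3)*(1/93) = (12093 - 278*I*√2/3)*(1/93) = 4031/31 - 278*I*√2/279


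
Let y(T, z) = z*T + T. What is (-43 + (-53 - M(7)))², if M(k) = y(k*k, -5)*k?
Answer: 1628176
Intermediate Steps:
y(T, z) = T + T*z (y(T, z) = T*z + T = T + T*z)
M(k) = -4*k³ (M(k) = ((k*k)*(1 - 5))*k = (k²*(-4))*k = (-4*k²)*k = -4*k³)
(-43 + (-53 - M(7)))² = (-43 + (-53 - (-4)*7³))² = (-43 + (-53 - (-4)*343))² = (-43 + (-53 - 1*(-1372)))² = (-43 + (-53 + 1372))² = (-43 + 1319)² = 1276² = 1628176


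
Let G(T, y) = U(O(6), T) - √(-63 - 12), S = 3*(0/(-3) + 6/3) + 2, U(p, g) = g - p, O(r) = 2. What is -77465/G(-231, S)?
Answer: 18049345/54364 - 387325*I*√3/54364 ≈ 332.01 - 12.34*I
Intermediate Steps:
S = 8 (S = 3*(0*(-⅓) + 6*(⅓)) + 2 = 3*(0 + 2) + 2 = 3*2 + 2 = 6 + 2 = 8)
G(T, y) = -2 + T - 5*I*√3 (G(T, y) = (T - 1*2) - √(-63 - 12) = (T - 2) - √(-75) = (-2 + T) - 5*I*√3 = -2 + T - 5*I*√3)
-77465/G(-231, S) = -77465/(-2 - 231 - 5*I*√3) = -77465/(-233 - 5*I*√3)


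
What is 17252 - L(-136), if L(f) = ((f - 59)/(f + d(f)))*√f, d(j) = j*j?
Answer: 17252 + 13*I*√34/612 ≈ 17252.0 + 0.12386*I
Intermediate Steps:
d(j) = j²
L(f) = √f*(-59 + f)/(f + f²) (L(f) = ((f - 59)/(f + f²))*√f = ((-59 + f)/(f + f²))*√f = √f*(-59 + f)/(f + f²))
17252 - L(-136) = 17252 - (-59 - 136)/(√(-136)*(1 - 136)) = 17252 - (-I*√34/68)*(-195)/(-135) = 17252 - (-I*√34/68)*(-1)*(-195)/135 = 17252 - (-13)*I*√34/612 = 17252 + 13*I*√34/612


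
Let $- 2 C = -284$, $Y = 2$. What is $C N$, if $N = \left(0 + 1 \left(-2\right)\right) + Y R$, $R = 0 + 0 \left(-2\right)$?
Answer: $-284$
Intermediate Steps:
$R = 0$ ($R = 0 + 0 = 0$)
$N = -2$ ($N = \left(0 + 1 \left(-2\right)\right) + 2 \cdot 0 = \left(0 - 2\right) + 0 = -2 + 0 = -2$)
$C = 142$ ($C = \left(- \frac{1}{2}\right) \left(-284\right) = 142$)
$C N = 142 \left(-2\right) = -284$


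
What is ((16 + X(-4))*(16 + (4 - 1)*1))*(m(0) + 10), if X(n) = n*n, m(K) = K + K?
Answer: 6080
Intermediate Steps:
m(K) = 2*K
X(n) = n²
((16 + X(-4))*(16 + (4 - 1)*1))*(m(0) + 10) = ((16 + (-4)²)*(16 + (4 - 1)*1))*(2*0 + 10) = ((16 + 16)*(16 + 3*1))*(0 + 10) = (32*(16 + 3))*10 = (32*19)*10 = 608*10 = 6080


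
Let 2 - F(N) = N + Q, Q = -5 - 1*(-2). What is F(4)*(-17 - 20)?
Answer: -37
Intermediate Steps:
Q = -3 (Q = -5 + 2 = -3)
F(N) = 5 - N (F(N) = 2 - (N - 3) = 2 - (-3 + N) = 2 + (3 - N) = 5 - N)
F(4)*(-17 - 20) = (5 - 1*4)*(-17 - 20) = (5 - 4)*(-37) = 1*(-37) = -37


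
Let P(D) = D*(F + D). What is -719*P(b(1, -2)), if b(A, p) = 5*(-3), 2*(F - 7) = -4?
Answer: -107850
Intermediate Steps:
F = 5 (F = 7 + (½)*(-4) = 7 - 2 = 5)
b(A, p) = -15
P(D) = D*(5 + D)
-719*P(b(1, -2)) = -(-10785)*(5 - 15) = -(-10785)*(-10) = -719*150 = -107850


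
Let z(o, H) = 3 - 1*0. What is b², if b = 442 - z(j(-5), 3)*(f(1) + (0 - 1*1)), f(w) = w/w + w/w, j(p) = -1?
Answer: 192721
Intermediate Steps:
f(w) = 2 (f(w) = 1 + 1 = 2)
z(o, H) = 3 (z(o, H) = 3 + 0 = 3)
b = 439 (b = 442 - 3*(2 + (0 - 1*1)) = 442 - 3*(2 + (0 - 1)) = 442 - 3*(2 - 1) = 442 - 3 = 439)
b² = 439² = 192721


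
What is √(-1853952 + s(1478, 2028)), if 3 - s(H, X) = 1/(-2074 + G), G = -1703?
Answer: 2*I*√6611983502511/3777 ≈ 1361.6*I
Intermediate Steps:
s(H, X) = 11332/3777 (s(H, X) = 3 - 1/(-2074 - 1703) = 3 - 1/(-3777) = 3 - 1*(-1/3777) = 3 + 1/3777 = 11332/3777)
√(-1853952 + s(1478, 2028)) = √(-1853952 + 11332/3777) = √(-7002365372/3777) = 2*I*√6611983502511/3777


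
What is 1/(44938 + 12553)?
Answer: 1/57491 ≈ 1.7394e-5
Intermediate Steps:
1/(44938 + 12553) = 1/57491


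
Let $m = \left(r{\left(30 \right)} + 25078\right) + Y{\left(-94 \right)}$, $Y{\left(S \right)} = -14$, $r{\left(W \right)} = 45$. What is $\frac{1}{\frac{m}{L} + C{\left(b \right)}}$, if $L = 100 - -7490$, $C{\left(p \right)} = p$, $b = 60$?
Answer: $\frac{7590}{480509} \approx 0.015796$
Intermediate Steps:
$L = 7590$ ($L = 100 + 7490 = 7590$)
$m = 25109$ ($m = \left(45 + 25078\right) - 14 = 25123 - 14 = 25109$)
$\frac{1}{\frac{m}{L} + C{\left(b \right)}} = \frac{1}{\frac{25109}{7590} + 60} = \frac{1}{\frac{480509}{7590}} = \frac{7590}{480509}$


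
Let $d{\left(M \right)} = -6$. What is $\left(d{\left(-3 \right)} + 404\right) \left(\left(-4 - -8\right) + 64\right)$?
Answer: $27064$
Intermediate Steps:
$\left(d{\left(-3 \right)} + 404\right) \left(\left(-4 - -8\right) + 64\right) = \left(-6 + 404\right) \left(\left(-4 - -8\right) + 64\right) = 398 \left(\left(-4 + 8\right) + 64\right) = 398 \left(4 + 64\right) = 398 \cdot 68 = 27064$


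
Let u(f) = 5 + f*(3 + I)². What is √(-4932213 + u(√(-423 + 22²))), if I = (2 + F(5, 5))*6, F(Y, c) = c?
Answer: √(-4932208 + 2025*√61) ≈ 2217.3*I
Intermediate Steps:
I = 42 (I = (2 + 5)*6 = 7*6 = 42)
u(f) = 5 + 2025*f (u(f) = 5 + f*(3 + 42)² = 5 + f*45² = 5 + f*2025 = 5 + 2025*f)
√(-4932213 + u(√(-423 + 22²))) = √(-4932213 + (5 + 2025*√(-423 + 22²))) = √(-4932213 + (5 + 2025*√(-423 + 484))) = √(-4932213 + (5 + 2025*√61)) = √(-4932208 + 2025*√61)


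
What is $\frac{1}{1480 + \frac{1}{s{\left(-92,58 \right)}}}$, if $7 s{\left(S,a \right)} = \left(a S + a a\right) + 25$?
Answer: $\frac{1947}{2881553} \approx 0.00067568$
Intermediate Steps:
$s{\left(S,a \right)} = \frac{25}{7} + \frac{a^{2}}{7} + \frac{S a}{7}$ ($s{\left(S,a \right)} = \frac{\left(a S + a a\right) + 25}{7} = \frac{\left(S a + a^{2}\right) + 25}{7} = \frac{\left(a^{2} + S a\right) + 25}{7} = \frac{25 + a^{2} + S a}{7} = \frac{25}{7} + \frac{a^{2}}{7} + \frac{S a}{7}$)
$\frac{1}{1480 + \frac{1}{s{\left(-92,58 \right)}}} = \frac{1}{1480 + \frac{1}{\frac{25}{7} + \frac{58^{2}}{7} + \frac{1}{7} \left(-92\right) 58}} = \frac{1}{1480 + \frac{1}{\frac{25}{7} + \frac{1}{7} \cdot 3364 - \frac{5336}{7}}} = \frac{1}{1480 + \frac{1}{\frac{25}{7} + \frac{3364}{7} - \frac{5336}{7}}} = \frac{1}{1480 + \frac{1}{- \frac{1947}{7}}} = \frac{1}{1480 - \frac{7}{1947}} = \frac{1}{\frac{2881553}{1947}} = \frac{1947}{2881553}$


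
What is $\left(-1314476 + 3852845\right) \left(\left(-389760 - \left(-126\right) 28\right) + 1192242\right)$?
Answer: $2045950797690$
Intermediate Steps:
$\left(-1314476 + 3852845\right) \left(\left(-389760 - \left(-126\right) 28\right) + 1192242\right) = 2538369 \left(\left(-389760 - -3528\right) + 1192242\right) = 2538369 \left(\left(-389760 + 3528\right) + 1192242\right) = 2538369 \left(-386232 + 1192242\right) = 2538369 \cdot 806010 = 2045950797690$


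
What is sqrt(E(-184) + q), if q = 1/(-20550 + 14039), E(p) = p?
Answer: 5*I*sqrt(312013631)/6511 ≈ 13.565*I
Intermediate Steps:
q = -1/6511 (q = 1/(-6511) = -1/6511 ≈ -0.00015359)
sqrt(E(-184) + q) = sqrt(-184 - 1/6511) = sqrt(-1198025/6511) = 5*I*sqrt(312013631)/6511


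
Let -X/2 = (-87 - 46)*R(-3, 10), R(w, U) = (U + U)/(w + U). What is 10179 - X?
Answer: 9419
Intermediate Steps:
R(w, U) = 2*U/(U + w) (R(w, U) = (2*U)/(U + w) = 2*U/(U + w))
X = 760 (X = -2*(-87 - 46)*2*10/(10 - 3) = -(-266)*2*10/7 = -(-266)*2*10*(⅐) = -(-266)*20/7 = -2*(-380) = 760)
10179 - X = 10179 - 1*760 = 10179 - 760 = 9419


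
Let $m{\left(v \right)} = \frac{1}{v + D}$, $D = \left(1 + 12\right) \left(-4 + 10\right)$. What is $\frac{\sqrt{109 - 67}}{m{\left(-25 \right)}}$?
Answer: $53 \sqrt{42} \approx 343.48$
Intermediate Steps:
$D = 78$ ($D = 13 \cdot 6 = 78$)
$m{\left(v \right)} = \frac{1}{78 + v}$ ($m{\left(v \right)} = \frac{1}{v + 78} = \frac{1}{78 + v}$)
$\frac{\sqrt{109 - 67}}{m{\left(-25 \right)}} = \frac{\sqrt{109 - 67}}{\frac{1}{78 - 25}} = \frac{\sqrt{42}}{\frac{1}{53}} = \sqrt{42} \frac{1}{\frac{1}{53}} = \sqrt{42} \cdot 53 = 53 \sqrt{42}$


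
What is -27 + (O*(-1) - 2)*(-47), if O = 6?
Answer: 349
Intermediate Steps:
-27 + (O*(-1) - 2)*(-47) = -27 + (6*(-1) - 2)*(-47) = -27 + (-6 - 2)*(-47) = -27 - 8*(-47) = -27 + 376 = 349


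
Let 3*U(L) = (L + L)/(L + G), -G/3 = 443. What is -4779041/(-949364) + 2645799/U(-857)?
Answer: 8236282604938381/813604948 ≈ 1.0123e+7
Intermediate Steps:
G = -1329 (G = -3*443 = -1329)
U(L) = 2*L/(3*(-1329 + L)) (U(L) = ((L + L)/(L - 1329))/3 = ((2*L)/(-1329 + L))/3 = (2*L/(-1329 + L))/3 = 2*L/(3*(-1329 + L)))
-4779041/(-949364) + 2645799/U(-857) = -4779041/(-949364) + 2645799/(((2/3)*(-857)/(-1329 - 857))) = -4779041*(-1/949364) + 2645799/(((2/3)*(-857)/(-2186))) = 4779041/949364 + 2645799/(((2/3)*(-857)*(-1/2186))) = 4779041/949364 + 2645799/(857/3279) = 4779041/949364 + 2645799*(3279/857) = 4779041/949364 + 8675574921/857 = 8236282604938381/813604948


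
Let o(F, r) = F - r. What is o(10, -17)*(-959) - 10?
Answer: -25903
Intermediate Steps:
o(10, -17)*(-959) - 10 = (10 - 1*(-17))*(-959) - 10 = (10 + 17)*(-959) - 10 = 27*(-959) - 10 = -25893 - 10 = -25903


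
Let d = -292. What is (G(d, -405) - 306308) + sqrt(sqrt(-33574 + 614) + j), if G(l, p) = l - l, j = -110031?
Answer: -306308 + sqrt(-110031 + 8*I*sqrt(515)) ≈ -3.0631e+5 + 331.71*I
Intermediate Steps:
G(l, p) = 0
(G(d, -405) - 306308) + sqrt(sqrt(-33574 + 614) + j) = (0 - 306308) + sqrt(sqrt(-33574 + 614) - 110031) = -306308 + sqrt(sqrt(-32960) - 110031) = -306308 + sqrt(8*I*sqrt(515) - 110031) = -306308 + sqrt(-110031 + 8*I*sqrt(515))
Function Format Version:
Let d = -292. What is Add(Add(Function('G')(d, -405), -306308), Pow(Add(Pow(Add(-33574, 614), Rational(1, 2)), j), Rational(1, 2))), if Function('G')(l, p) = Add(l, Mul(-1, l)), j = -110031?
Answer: Add(-306308, Pow(Add(-110031, Mul(8, I, Pow(515, Rational(1, 2)))), Rational(1, 2))) ≈ Add(-3.0631e+5, Mul(331.71, I))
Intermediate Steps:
Function('G')(l, p) = 0
Add(Add(Function('G')(d, -405), -306308), Pow(Add(Pow(Add(-33574, 614), Rational(1, 2)), j), Rational(1, 2))) = Add(Add(0, -306308), Pow(Add(Pow(Add(-33574, 614), Rational(1, 2)), -110031), Rational(1, 2))) = Add(-306308, Pow(Add(Pow(-32960, Rational(1, 2)), -110031), Rational(1, 2))) = Add(-306308, Pow(Add(Mul(8, I, Pow(515, Rational(1, 2))), -110031), Rational(1, 2))) = Add(-306308, Pow(Add(-110031, Mul(8, I, Pow(515, Rational(1, 2)))), Rational(1, 2)))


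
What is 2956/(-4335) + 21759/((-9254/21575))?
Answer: -2035094947199/40116090 ≈ -50730.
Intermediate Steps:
2956/(-4335) + 21759/((-9254/21575)) = 2956*(-1/4335) + 21759/((-9254*1/21575)) = -2956/4335 + 21759/(-9254/21575) = -2956/4335 + 21759*(-21575/9254) = -2956/4335 - 469450425/9254 = -2035094947199/40116090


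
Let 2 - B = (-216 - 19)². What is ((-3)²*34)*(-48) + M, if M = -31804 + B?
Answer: -101715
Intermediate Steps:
B = -55223 (B = 2 - (-216 - 19)² = 2 - 1*(-235)² = 2 - 1*55225 = 2 - 55225 = -55223)
M = -87027 (M = -31804 - 55223 = -87027)
((-3)²*34)*(-48) + M = ((-3)²*34)*(-48) - 87027 = (9*34)*(-48) - 87027 = 306*(-48) - 87027 = -14688 - 87027 = -101715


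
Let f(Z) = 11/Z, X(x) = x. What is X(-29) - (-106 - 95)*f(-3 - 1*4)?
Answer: -2414/7 ≈ -344.86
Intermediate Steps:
X(-29) - (-106 - 95)*f(-3 - 1*4) = -29 - (-106 - 95)*11/(-3 - 1*4) = -29 - (-201)*11/(-3 - 4) = -29 - (-201)*11/(-7) = -29 - (-201)*11*(-⅐) = -29 - (-201)*(-11)/7 = -29 - 1*2211/7 = -29 - 2211/7 = -2414/7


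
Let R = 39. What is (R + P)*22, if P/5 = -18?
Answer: -1122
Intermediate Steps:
P = -90 (P = 5*(-18) = -90)
(R + P)*22 = (39 - 90)*22 = -51*22 = -1122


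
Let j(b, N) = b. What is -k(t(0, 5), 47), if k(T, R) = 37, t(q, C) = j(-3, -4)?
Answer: -37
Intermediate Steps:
t(q, C) = -3
-k(t(0, 5), 47) = -1*37 = -37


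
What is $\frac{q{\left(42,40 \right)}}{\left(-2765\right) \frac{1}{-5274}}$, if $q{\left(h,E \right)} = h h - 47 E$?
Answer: $- \frac{611784}{2765} \approx -221.26$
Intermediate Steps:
$q{\left(h,E \right)} = h^{2} - 47 E$
$\frac{q{\left(42,40 \right)}}{\left(-2765\right) \frac{1}{-5274}} = \frac{42^{2} - 1880}{\left(-2765\right) \frac{1}{-5274}} = \frac{1764 - 1880}{\left(-2765\right) \left(- \frac{1}{5274}\right)} = - \frac{116}{\frac{2765}{5274}} = \left(-116\right) \frac{5274}{2765} = - \frac{611784}{2765}$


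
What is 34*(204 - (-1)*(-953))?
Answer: -25466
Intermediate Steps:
34*(204 - (-1)*(-953)) = 34*(204 - 1*953) = 34*(204 - 953) = 34*(-749) = -25466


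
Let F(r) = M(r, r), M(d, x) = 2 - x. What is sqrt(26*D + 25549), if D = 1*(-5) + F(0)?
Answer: sqrt(25471) ≈ 159.60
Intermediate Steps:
F(r) = 2 - r
D = -3 (D = 1*(-5) + (2 - 1*0) = -5 + (2 + 0) = -5 + 2 = -3)
sqrt(26*D + 25549) = sqrt(26*(-3) + 25549) = sqrt(-78 + 25549) = sqrt(25471)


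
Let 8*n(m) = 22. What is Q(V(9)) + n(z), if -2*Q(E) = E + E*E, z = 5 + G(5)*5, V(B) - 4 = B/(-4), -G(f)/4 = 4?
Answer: 11/32 ≈ 0.34375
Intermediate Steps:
G(f) = -16 (G(f) = -4*4 = -16)
V(B) = 4 - B/4 (V(B) = 4 + B/(-4) = 4 + B*(-¼) = 4 - B/4)
z = -75 (z = 5 - 16*5 = 5 - 80 = -75)
Q(E) = -E/2 - E²/2 (Q(E) = -(E + E*E)/2 = -(E + E²)/2 = -E/2 - E²/2)
n(m) = 11/4 (n(m) = (⅛)*22 = 11/4)
Q(V(9)) + n(z) = -(4 - ¼*9)*(1 + (4 - ¼*9))/2 + 11/4 = -(4 - 9/4)*(1 + (4 - 9/4))/2 + 11/4 = -½*7/4*(1 + 7/4) + 11/4 = -½*7/4*11/4 + 11/4 = -77/32 + 11/4 = 11/32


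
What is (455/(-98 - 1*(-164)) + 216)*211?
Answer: 3104021/66 ≈ 47031.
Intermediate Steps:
(455/(-98 - 1*(-164)) + 216)*211 = (455/(-98 + 164) + 216)*211 = (455/66 + 216)*211 = (14711/66)*211 = 3104021/66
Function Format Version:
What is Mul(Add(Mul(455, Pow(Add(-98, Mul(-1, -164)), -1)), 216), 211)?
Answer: Rational(3104021, 66) ≈ 47031.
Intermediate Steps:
Mul(Add(Mul(455, Pow(Add(-98, Mul(-1, -164)), -1)), 216), 211) = Mul(Add(Mul(455, Pow(Add(-98, 164), -1)), 216), 211) = Mul(Add(Mul(455, Pow(66, -1)), 216), 211) = Mul(Add(Mul(455, Rational(1, 66)), 216), 211) = Mul(Add(Rational(455, 66), 216), 211) = Mul(Rational(14711, 66), 211) = Rational(3104021, 66)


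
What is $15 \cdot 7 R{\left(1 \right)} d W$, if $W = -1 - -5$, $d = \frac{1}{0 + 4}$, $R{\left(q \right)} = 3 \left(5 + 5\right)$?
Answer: $3150$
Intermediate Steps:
$R{\left(q \right)} = 30$ ($R{\left(q \right)} = 3 \cdot 10 = 30$)
$d = \frac{1}{4} \approx 0.25$
$W = 4$ ($W = -1 + 5 = 4$)
$15 \cdot 7 R{\left(1 \right)} d W = 15 \cdot 7 \cdot 30 \cdot \frac{1}{4} \cdot 4 = 105 \cdot \frac{15}{2} \cdot 4 = 105 \cdot 30 = 3150$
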